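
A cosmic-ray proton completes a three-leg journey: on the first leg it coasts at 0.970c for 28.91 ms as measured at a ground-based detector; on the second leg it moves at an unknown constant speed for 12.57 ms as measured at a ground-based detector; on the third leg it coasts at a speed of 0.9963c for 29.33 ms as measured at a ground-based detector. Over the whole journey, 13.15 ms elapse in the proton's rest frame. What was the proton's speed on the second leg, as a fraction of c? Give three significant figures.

β = 0.958

Leg 1: γ = 1/√(1 − 0.970²) = 1/√0.05910 = 4.113; τ_1 = 28.91/4.113 = 7.028 ms.
Leg 2: speed unknown; τ_2 = 12.57/γ_2.
Leg 3: γ = 1/√(1 − 0.9963²) = 1/√0.007386 = 11.64; τ_3 = 29.33/11.64 = 2.521 ms.
Total proper time: 7.028 + τ_2 + 2.521 = 13.15, so τ_2 = 13.15 − 9.549 = 3.601 ms.
γ_2 = 12.57/3.601 = 3.491; β = √(1 − 1/γ²) = √0.9179.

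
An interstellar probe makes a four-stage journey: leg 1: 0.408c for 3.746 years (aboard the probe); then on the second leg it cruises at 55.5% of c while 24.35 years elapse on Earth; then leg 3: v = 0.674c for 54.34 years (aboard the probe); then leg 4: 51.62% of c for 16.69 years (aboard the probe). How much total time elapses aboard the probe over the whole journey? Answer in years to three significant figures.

τ = 95.0 years

Leg 1: 3.746 years is already measured aboard the probe.
Leg 2: β = 0.555; γ = 1/√(1 − 0.555²) = 1/√0.6920 = 1.202; τ_2 = 24.35/1.202 = 20.26 years.
Leg 3: 54.34 years is already measured aboard the probe.
Leg 4: 16.69 years is already measured aboard the probe.
Total: 3.746 + 20.26 + 54.34 + 16.69 years.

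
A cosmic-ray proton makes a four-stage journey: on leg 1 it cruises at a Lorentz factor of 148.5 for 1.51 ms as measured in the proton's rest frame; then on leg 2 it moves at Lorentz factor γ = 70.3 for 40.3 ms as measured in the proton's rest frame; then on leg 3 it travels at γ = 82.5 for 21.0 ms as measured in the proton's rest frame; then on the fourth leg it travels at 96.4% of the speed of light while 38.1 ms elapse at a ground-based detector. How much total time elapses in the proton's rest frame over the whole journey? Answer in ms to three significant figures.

τ = 72.9 ms

Leg 1: 1.51 ms is already measured in the proton's rest frame.
Leg 2: 40.3 ms is already measured in the proton's rest frame.
Leg 3: 21.0 ms is already measured in the proton's rest frame.
Leg 4: β = 0.964; γ = 1/√(1 − 0.964²) = 1/√0.07070 = 3.761; τ_4 = 38.1/3.761 = 10.13 ms.
Total: 1.510 + 40.30 + 21.00 + 10.13 ms.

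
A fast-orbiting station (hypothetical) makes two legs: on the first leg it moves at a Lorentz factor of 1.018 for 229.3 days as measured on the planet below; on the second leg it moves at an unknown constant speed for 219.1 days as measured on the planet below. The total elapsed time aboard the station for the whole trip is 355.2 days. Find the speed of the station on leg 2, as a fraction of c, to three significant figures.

β = 0.805

Leg 1: γ = 1.018; τ_1 = 229.3/1.018 = 225.2 days.
Leg 2: speed unknown; τ_2 = 219.1/γ_2.
Total proper time: 225.2 + τ_2 = 355.2, so τ_2 = 355.2 − 225.2 = 130.0 days.
γ_2 = 219.1/130.0 = 1.686; β = √(1 − 1/γ²) = √0.6482.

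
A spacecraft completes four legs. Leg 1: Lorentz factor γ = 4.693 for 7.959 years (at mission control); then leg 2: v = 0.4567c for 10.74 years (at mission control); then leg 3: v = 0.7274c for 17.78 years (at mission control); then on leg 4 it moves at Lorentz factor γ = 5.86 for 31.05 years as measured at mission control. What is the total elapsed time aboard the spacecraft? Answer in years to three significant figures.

Leg 1: γ = 4.693; τ_1 = 7.959/4.693 = 1.696 years.
Leg 2: γ = 1/√(1 − 0.4567²) = 1/√0.7914 = 1.124; τ_2 = 10.74/1.124 = 9.555 years.
Leg 3: γ = 1/√(1 − 0.7274²) = 1/√0.4709 = 1.457; τ_3 = 17.78/1.457 = 12.20 years.
Leg 4: γ = 5.86; τ_4 = 31.05/5.860 = 5.299 years.
Total: 1.696 + 9.555 + 12.20 + 5.299 years.

τ = 28.7 years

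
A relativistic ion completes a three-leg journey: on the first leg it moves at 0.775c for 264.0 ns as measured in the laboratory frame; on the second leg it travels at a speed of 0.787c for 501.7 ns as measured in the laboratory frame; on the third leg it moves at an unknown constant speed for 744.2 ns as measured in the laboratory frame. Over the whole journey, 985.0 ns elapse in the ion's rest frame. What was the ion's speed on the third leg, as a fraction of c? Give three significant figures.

β = 0.730

Leg 1: γ = 1/√(1 − 0.775²) = 1/√0.3994 = 1.582; τ_1 = 264.0/1.582 = 166.8 ns.
Leg 2: γ = 1/√(1 − 0.787²) = 1/√0.3806 = 1.621; τ_2 = 501.7/1.621 = 309.5 ns.
Leg 3: speed unknown; τ_3 = 744.2/γ_3.
Total proper time: 166.8 + 309.5 + τ_3 = 985.0, so τ_3 = 985.0 − 476.4 = 508.6 ns.
γ_3 = 744.2/508.6 = 1.463; β = √(1 − 1/γ²) = √0.5329.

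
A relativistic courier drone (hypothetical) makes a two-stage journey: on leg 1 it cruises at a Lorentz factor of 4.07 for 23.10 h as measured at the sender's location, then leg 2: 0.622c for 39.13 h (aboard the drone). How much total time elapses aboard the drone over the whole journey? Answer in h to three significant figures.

τ = 44.8 h

Leg 1: γ = 4.07; τ_1 = 23.10/4.070 = 5.676 h.
Leg 2: 39.13 h is already measured aboard the drone.
Total: 5.676 + 39.13 h.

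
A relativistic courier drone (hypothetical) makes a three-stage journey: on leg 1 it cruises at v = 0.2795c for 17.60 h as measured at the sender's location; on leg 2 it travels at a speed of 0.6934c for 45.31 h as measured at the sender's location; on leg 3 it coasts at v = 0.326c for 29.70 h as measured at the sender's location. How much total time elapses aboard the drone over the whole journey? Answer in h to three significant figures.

τ = 77.6 h

Leg 1: γ = 1/√(1 − 0.2795²) = 1/√0.9219 = 1.042; τ_1 = 17.60/1.042 = 16.90 h.
Leg 2: γ = 1/√(1 − 0.6934²) = 1/√0.5192 = 1.388; τ_2 = 45.31/1.388 = 32.65 h.
Leg 3: γ = 1/√(1 − 0.326²) = 1/√0.8937 = 1.058; τ_3 = 29.70/1.058 = 28.08 h.
Total: 16.90 + 32.65 + 28.08 h.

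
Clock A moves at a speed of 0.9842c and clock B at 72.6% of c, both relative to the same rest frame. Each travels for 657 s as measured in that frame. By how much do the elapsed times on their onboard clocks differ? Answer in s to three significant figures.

|τ_A − τ_B| = 335 s

A: γ = 1/√(1 − 0.9842²) = 1/√0.03135 = 5.648; τ_A = 657/5.648 = 116.3 s.
B: β = 0.726; γ = 1/√(1 − 0.726²) = 1/√0.4729 = 1.454; τ_B = 657/1.454 = 451.8 s.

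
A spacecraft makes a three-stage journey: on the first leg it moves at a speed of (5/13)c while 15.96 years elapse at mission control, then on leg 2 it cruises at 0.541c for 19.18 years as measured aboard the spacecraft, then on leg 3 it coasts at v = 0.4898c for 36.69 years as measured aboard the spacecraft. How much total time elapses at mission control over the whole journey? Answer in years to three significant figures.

Leg 1: 15.96 years is already measured at mission control.
Leg 2: γ = 1/√(1 − 0.541²) = 1/√0.7073 = 1.189; Δt_2 = 1.189 × 19.18 = 22.81 years.
Leg 3: γ = 1/√(1 − 0.4898²) = 1/√0.7601 = 1.147; Δt_3 = 1.147 × 36.69 = 42.08 years.
Total: 15.96 + 22.81 + 42.08 years.

Δt = 80.8 years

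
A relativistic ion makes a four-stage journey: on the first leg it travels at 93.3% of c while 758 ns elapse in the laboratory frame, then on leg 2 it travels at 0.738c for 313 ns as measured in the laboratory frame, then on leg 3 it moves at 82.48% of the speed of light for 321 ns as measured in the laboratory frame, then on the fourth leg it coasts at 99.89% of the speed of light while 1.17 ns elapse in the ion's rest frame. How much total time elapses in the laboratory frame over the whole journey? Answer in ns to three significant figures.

Leg 1: 758 ns is already measured in the laboratory frame.
Leg 2: 313 ns is already measured in the laboratory frame.
Leg 3: 321 ns is already measured in the laboratory frame.
Leg 4: β = 0.9989; γ = 1/√(1 − 0.9989²) = 1/√0.002199 = 21.33; Δt_4 = 21.33 × 1.17 = 24.95 ns.
Total: 758.0 + 313.0 + 321.0 + 24.95 ns.

Δt = 1420 ns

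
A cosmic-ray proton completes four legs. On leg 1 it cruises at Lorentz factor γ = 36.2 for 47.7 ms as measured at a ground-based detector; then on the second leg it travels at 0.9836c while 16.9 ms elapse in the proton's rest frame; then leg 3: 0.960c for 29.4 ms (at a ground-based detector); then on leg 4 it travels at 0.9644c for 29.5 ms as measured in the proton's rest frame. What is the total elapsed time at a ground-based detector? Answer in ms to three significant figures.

Leg 1: 47.7 ms is already measured at a ground-based detector.
Leg 2: γ = 1/√(1 − 0.9836²) = 1/√0.03253 = 5.544; Δt_2 = 5.544 × 16.9 = 93.70 ms.
Leg 3: 29.4 ms is already measured at a ground-based detector.
Leg 4: γ = 1/√(1 − 0.9644²) = 1/√0.06993 = 3.781; Δt_4 = 3.781 × 29.5 = 111.6 ms.
Total: 47.70 + 93.70 + 29.40 + 111.6 ms.

Δt = 282 ms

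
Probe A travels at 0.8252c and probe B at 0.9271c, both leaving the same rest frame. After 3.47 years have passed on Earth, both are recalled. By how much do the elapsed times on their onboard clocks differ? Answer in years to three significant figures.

|τ_A − τ_B| = 0.659 years

A: γ = 1/√(1 − 0.8252²) = 1/√0.3190 = 1.770; τ_A = 3.47/1.770 = 1.960 years.
B: γ = 1/√(1 − 0.9271²) = 1/√0.1405 = 2.668; τ_B = 3.47/2.668 = 1.301 years.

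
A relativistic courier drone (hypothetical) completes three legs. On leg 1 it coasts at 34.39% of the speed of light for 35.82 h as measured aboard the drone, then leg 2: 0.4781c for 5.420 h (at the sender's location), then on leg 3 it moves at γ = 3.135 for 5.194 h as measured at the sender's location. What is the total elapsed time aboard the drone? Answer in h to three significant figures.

τ = 42.2 h

Leg 1: 35.82 h is already measured aboard the drone.
Leg 2: γ = 1/√(1 − 0.4781²) = 1/√0.7714 = 1.139; τ_2 = 5.420/1.139 = 4.760 h.
Leg 3: γ = 3.135; τ_3 = 5.194/3.135 = 1.657 h.
Total: 35.82 + 4.760 + 1.657 h.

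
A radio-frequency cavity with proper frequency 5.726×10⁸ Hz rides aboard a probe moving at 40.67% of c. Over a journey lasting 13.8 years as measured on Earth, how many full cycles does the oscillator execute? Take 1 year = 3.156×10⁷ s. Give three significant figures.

N = 2.28×10¹⁷

β = 0.4067; γ = 1/√(1 − 0.4067²) = 1/√0.8346 = 1.095
The oscillator's own cycle count is N = f × τ where τ is the proper time aboard the probe. τ = Δt/γ = 13.8/1.095 = 12.61 years = 3.979×10⁸ s.
N = 5.726×10⁸ × 3.979×10⁸ = 2.278×10¹⁷.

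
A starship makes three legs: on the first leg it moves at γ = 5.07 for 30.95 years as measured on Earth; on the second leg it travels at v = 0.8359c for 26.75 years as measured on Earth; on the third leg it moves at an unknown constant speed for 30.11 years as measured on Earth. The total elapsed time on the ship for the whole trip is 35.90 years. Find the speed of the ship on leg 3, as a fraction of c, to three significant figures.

β = 0.865

Leg 1: γ = 5.07; τ_1 = 30.95/5.070 = 6.105 years.
Leg 2: γ = 1/√(1 − 0.8359²) = 1/√0.3013 = 1.822; τ_2 = 26.75/1.822 = 14.68 years.
Leg 3: speed unknown; τ_3 = 30.11/γ_3.
Total proper time: 6.105 + 14.68 + τ_3 = 35.90, so τ_3 = 35.90 − 20.79 = 15.11 years.
γ_3 = 30.11/15.11 = 1.992; β = √(1 − 1/γ²) = √0.7481.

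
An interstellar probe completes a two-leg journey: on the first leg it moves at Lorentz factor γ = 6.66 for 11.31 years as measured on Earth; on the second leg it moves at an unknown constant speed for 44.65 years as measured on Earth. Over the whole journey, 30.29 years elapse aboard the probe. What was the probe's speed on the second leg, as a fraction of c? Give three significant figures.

Leg 1: γ = 6.66; τ_1 = 11.31/6.660 = 1.698 years.
Leg 2: speed unknown; τ_2 = 44.65/γ_2.
Total proper time: 1.698 + τ_2 = 30.29, so τ_2 = 30.29 − 1.698 = 28.59 years.
γ_2 = 44.65/28.59 = 1.562; β = √(1 − 1/γ²) = √0.5899.

β = 0.768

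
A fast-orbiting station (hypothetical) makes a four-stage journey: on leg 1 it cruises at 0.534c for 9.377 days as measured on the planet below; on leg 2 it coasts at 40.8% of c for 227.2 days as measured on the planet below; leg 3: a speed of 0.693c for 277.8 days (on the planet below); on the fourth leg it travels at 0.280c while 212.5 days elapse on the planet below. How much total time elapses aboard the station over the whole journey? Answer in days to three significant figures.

Leg 1: γ = 1/√(1 − 0.534²) = 1/√0.7148 = 1.183; τ_1 = 9.377/1.183 = 7.928 days.
Leg 2: β = 0.408; γ = 1/√(1 − 0.408²) = 1/√0.8335 = 1.095; τ_2 = 227.2/1.095 = 207.4 days.
Leg 3: γ = 1/√(1 − 0.693²) = 1/√0.5198 = 1.387; τ_3 = 277.8/1.387 = 200.3 days.
Leg 4: γ = 1/√(1 − 0.280²) = 25/24 ≈ 1.042; τ_4 = 212.5/1.042 = 204.0 days.
Total: 7.928 + 207.4 + 200.3 + 204.0 days.

τ = 620 days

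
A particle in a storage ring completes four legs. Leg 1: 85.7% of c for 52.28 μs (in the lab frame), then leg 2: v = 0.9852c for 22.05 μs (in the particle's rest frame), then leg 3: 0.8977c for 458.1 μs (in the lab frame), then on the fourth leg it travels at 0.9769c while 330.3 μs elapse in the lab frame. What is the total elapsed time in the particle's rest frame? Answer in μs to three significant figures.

τ = 321 μs

Leg 1: β = 0.857; γ = 1/√(1 − 0.857²) = 1/√0.2656 = 1.941; τ_1 = 52.28/1.941 = 26.94 μs.
Leg 2: 22.05 μs is already measured in the particle's rest frame.
Leg 3: γ = 1/√(1 − 0.8977²) = 1/√0.1941 = 2.270; τ_3 = 458.1/2.270 = 201.8 μs.
Leg 4: γ = 1/√(1 − 0.9769²) = 1/√0.04567 = 4.680; τ_4 = 330.3/4.680 = 70.58 μs.
Total: 26.94 + 22.05 + 201.8 + 70.58 μs.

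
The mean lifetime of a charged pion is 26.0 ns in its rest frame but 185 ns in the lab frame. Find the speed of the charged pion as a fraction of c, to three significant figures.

γ = Δt/τ₀ = 185/26.0 = 7.115
β = √(1 − 1/γ²) = √(1 − 0.01975) = √0.9802

v = 0.990c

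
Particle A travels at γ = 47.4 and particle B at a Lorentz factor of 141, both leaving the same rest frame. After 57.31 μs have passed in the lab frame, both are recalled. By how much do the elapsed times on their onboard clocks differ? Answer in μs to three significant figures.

|τ_A − τ_B| = 0.803 μs

A: γ = 47.4; τ_A = 57.31/47.40 = 1.209 μs.
B: γ = 141; τ_B = 57.31/141.0 = 0.4065 μs.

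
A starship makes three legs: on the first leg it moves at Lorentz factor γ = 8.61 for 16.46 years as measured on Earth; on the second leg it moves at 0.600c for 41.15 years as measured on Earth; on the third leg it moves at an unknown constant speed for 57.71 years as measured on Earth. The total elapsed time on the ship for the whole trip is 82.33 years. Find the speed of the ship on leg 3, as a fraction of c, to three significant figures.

β = 0.568

Leg 1: γ = 8.61; τ_1 = 16.46/8.610 = 1.912 years.
Leg 2: γ = 1/√(1 − 0.600²) = 5/4 = 1.250; τ_2 = 41.15/1.250 = 32.92 years.
Leg 3: speed unknown; τ_3 = 57.71/γ_3.
Total proper time: 1.912 + 32.92 + τ_3 = 82.33, so τ_3 = 82.33 − 34.83 = 47.50 years.
γ_3 = 57.71/47.50 = 1.215; β = √(1 − 1/γ²) = √0.3226.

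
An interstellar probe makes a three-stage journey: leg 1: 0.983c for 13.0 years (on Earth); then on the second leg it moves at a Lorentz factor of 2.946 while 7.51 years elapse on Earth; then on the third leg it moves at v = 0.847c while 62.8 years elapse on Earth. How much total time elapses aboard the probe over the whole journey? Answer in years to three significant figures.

τ = 38.3 years

Leg 1: γ = 1/√(1 − 0.983²) = 1/√0.03371 = 5.446; τ_1 = 13.0/5.446 = 2.387 years.
Leg 2: γ = 2.946; τ_2 = 7.51/2.946 = 2.549 years.
Leg 3: γ = 1/√(1 − 0.847²) = 1/√0.2826 = 1.881; τ_3 = 62.8/1.881 = 33.38 years.
Total: 2.387 + 2.549 + 33.38 years.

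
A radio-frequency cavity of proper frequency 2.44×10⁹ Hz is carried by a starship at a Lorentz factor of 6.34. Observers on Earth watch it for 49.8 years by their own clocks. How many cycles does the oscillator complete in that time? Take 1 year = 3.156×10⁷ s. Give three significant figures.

N = 6.05×10¹⁷

γ = 6.34
During 49.8 years of lab time, the oscillator's proper time advances by τ = Δt/γ = 49.8/6.340 = 7.855 years = 2.479×10⁸ s.
N = f × τ = 2.44×10⁹ × 2.479×10⁸ = 6.049×10¹⁷.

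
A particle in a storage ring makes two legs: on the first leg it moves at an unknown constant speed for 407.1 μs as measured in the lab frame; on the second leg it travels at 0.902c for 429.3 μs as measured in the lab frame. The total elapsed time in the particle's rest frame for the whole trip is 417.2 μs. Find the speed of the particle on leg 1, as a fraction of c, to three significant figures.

Leg 1: speed unknown; τ_1 = 407.1/γ_1.
Leg 2: γ = 1/√(1 − 0.902²) = 1/√0.1864 = 2.316; τ_2 = 429.3/2.316 = 185.3 μs.
Total proper time: τ_1 + 185.3 = 417.2, so τ_1 = 417.2 − 185.3 = 231.9 μs.
γ_1 = 407.1/231.9 = 1.756; β = √(1 − 1/γ²) = √0.6756.

β = 0.822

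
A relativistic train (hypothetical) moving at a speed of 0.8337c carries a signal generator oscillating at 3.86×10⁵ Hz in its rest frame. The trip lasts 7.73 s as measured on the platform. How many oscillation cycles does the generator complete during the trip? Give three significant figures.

γ = 1/√(1 − 0.8337²) = 1/√0.3049 = 1.811
The oscillator's own cycle count is N = f × τ where τ is the proper time on the train. τ = Δt/γ = 7.73/1.811 = 4.269 s = 4.269×10⁰ s.
N = 3.86×10⁵ × 4.269×10⁰ = 1.648×10⁶.

N = 1.65×10⁶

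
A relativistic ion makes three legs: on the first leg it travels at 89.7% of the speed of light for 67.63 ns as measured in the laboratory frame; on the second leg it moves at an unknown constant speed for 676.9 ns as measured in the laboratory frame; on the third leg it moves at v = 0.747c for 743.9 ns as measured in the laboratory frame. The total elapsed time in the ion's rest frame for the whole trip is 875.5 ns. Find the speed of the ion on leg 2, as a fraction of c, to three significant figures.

β = 0.855

Leg 1: β = 0.897; γ = 1/√(1 − 0.897²) = 1/√0.1954 = 2.262; τ_1 = 67.63/2.262 = 29.89 ns.
Leg 2: speed unknown; τ_2 = 676.9/γ_2.
Leg 3: γ = 1/√(1 − 0.747²) = 1/√0.4420 = 1.504; τ_3 = 743.9/1.504 = 494.6 ns.
Total proper time: 29.89 + τ_2 + 494.6 = 875.5, so τ_2 = 875.5 − 524.5 = 351.0 ns.
γ_2 = 676.9/351.0 = 1.928; β = √(1 − 1/γ²) = √0.7311.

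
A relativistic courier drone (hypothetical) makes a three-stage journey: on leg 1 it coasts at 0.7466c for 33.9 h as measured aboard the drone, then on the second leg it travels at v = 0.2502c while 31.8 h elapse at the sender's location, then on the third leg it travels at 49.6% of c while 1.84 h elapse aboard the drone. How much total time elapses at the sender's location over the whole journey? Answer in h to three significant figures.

Δt = 84.9 h

Leg 1: γ = 1/√(1 − 0.7466²) = 1/√0.4426 = 1.503; Δt_1 = 1.503 × 33.9 = 50.96 h.
Leg 2: 31.8 h is already measured at the sender's location.
Leg 3: β = 0.496; γ = 1/√(1 − 0.496²) = 1/√0.7540 = 1.152; Δt_3 = 1.152 × 1.84 = 2.119 h.
Total: 50.96 + 31.80 + 2.119 h.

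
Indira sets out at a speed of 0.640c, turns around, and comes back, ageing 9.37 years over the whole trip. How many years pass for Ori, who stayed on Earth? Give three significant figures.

Δt = 12.2 years

γ = 1/√(1 − 0.640²) = 1/√0.5904 = 1.301
Earth-frame duration is the dilated interval: Δt = γτ = 1.301 × 9.37 years.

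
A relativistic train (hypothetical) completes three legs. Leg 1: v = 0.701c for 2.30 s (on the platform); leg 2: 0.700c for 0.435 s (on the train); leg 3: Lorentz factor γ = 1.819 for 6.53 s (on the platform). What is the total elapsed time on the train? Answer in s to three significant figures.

Leg 1: γ = 1/√(1 − 0.701²) = 1/√0.5086 = 1.402; τ_1 = 2.30/1.402 = 1.640 s.
Leg 2: 0.435 s is already measured on the train.
Leg 3: γ = 1.819; τ_3 = 6.53/1.819 = 3.590 s.
Total: 1.640 + 0.4350 + 3.590 s.

τ = 5.67 s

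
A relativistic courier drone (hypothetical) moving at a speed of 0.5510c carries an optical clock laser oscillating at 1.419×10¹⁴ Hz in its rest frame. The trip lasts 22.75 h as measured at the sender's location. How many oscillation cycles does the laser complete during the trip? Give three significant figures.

N = 9.70×10¹⁸

γ = 1/√(1 − 0.5510²) = 1/√0.6964 = 1.198
The oscillator's own cycle count is N = f × τ where τ is the proper time aboard the drone. τ = Δt/γ = 22.75/1.198 = 18.98 h = 6.835×10⁴ s.
N = 1.419×10¹⁴ × 6.835×10⁴ = 9.698×10¹⁸.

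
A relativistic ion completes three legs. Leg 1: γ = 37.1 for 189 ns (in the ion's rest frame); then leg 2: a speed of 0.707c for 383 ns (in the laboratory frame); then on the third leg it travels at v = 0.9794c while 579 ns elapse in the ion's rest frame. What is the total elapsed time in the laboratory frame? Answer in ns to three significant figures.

Leg 1: γ = 37.1; Δt_1 = 37.10 × 189 = 7012 ns.
Leg 2: 383 ns is already measured in the laboratory frame.
Leg 3: γ = 1/√(1 − 0.9794²) = 1/√0.04078 = 4.952; Δt_3 = 4.952 × 579 = 2867 ns.
Total: 7012 + 383.0 + 2867 ns.

Δt = 1.03×10⁴ ns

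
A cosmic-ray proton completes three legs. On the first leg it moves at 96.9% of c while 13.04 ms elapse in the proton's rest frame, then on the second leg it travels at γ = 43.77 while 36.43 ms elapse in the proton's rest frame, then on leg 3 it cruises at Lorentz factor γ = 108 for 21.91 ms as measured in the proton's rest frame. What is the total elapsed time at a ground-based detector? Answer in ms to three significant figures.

Leg 1: β = 0.969; γ = 1/√(1 − 0.969²) = 1/√0.06104 = 4.048; Δt_1 = 4.048 × 13.04 = 52.78 ms.
Leg 2: γ = 43.77; Δt_2 = 43.77 × 36.43 = 1595 ms.
Leg 3: γ = 108; Δt_3 = 108.0 × 21.91 = 2366 ms.
Total: 52.78 + 1595 + 2366 ms.

Δt = 4010 ms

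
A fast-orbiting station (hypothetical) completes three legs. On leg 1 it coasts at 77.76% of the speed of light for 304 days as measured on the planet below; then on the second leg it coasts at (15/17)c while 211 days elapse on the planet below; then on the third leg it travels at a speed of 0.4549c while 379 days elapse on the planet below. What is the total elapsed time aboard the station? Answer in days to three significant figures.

τ = 628 days

Leg 1: β = 0.7776; γ = 1/√(1 − 0.7776²) = 1/√0.3953 = 1.590; τ_1 = 304/1.590 = 191.1 days.
Leg 2: γ = 1/√(1 − (15/17)²) = 17/8 = 2.125; τ_2 = 211/2.125 = 99.29 days.
Leg 3: γ = 1/√(1 − 0.4549²) = 1/√0.7931 = 1.123; τ_3 = 379/1.123 = 337.5 days.
Total: 191.1 + 99.29 + 337.5 days.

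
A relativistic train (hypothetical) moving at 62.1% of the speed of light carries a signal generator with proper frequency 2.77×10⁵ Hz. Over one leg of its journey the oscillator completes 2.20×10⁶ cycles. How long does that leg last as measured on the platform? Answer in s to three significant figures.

Δt = 10.1 s

β = 0.621; γ = 1/√(1 − 0.621²) = 1/√0.6144 = 1.276
Proper time for N cycles: τ = N/f = 2.20×10⁶/(2.77×10⁵) = 7.942×10⁰ s = 7.942 s.
Lab-frame duration Δt = γτ = 1.276 × 7.942 = 10.13 s.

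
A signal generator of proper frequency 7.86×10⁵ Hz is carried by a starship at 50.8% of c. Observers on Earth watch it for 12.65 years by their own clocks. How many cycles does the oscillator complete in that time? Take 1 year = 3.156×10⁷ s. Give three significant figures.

β = 0.508; γ = 1/√(1 − 0.508²) = 1/√0.7419 = 1.161
During 12.65 years of lab time, the oscillator's proper time advances by τ = Δt/γ = 12.65/1.161 = 10.90 years = 3.439×10⁸ s.
N = f × τ = 7.86×10⁵ × 3.439×10⁸ = 2.703×10¹⁴.

N = 2.70×10¹⁴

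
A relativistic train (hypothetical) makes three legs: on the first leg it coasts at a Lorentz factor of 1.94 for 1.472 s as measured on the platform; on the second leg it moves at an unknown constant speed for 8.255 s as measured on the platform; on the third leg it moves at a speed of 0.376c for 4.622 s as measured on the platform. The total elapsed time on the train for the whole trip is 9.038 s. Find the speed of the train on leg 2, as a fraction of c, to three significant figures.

Leg 1: γ = 1.94; τ_1 = 1.472/1.940 = 0.7588 s.
Leg 2: speed unknown; τ_2 = 8.255/γ_2.
Leg 3: γ = 1/√(1 − 0.376²) = 1/√0.8586 = 1.079; τ_3 = 4.622/1.079 = 4.283 s.
Total proper time: 0.7588 + τ_2 + 4.283 = 9.038, so τ_2 = 9.038 − 5.042 = 3.996 s.
γ_2 = 8.255/3.996 = 2.066; β = √(1 − 1/γ²) = √0.7656.

β = 0.875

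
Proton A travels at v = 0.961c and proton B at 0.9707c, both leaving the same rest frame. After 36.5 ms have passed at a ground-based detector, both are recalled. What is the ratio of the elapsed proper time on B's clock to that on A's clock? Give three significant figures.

τ_B/τ_A = 0.869

A: γ = 1/√(1 − 0.961²) = 1/√0.07648 = 3.616. B: γ = 1/√(1 − 0.9707²) = 1/√0.05774 = 4.162.
τ_A/τ_B = γ_B/γ_A = 4.162/3.616 = 1.151, so τ_B/τ_A = 0.8689.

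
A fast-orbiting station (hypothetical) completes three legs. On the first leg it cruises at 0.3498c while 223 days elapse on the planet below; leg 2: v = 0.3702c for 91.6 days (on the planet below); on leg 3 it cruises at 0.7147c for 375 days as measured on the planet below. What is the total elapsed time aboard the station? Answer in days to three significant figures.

Leg 1: γ = 1/√(1 − 0.3498²) = 1/√0.8776 = 1.067; τ_1 = 223/1.067 = 208.9 days.
Leg 2: γ = 1/√(1 − 0.3702²) = 1/√0.8630 = 1.076; τ_2 = 91.6/1.076 = 85.09 days.
Leg 3: γ = 1/√(1 − 0.7147²) = 1/√0.4892 = 1.430; τ_3 = 375/1.430 = 262.3 days.
Total: 208.9 + 85.09 + 262.3 days.

τ = 556 days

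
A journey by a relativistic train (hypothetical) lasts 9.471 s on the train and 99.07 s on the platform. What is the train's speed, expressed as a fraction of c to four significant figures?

The proper time is measured on the train (both events occur at the train's location); Δt is measured on the platform. γ = Δt/τ = 99.07/9.471 = 10.46.
β = √(1 − 1/γ²) = √(1 − 0.009139) = √0.9909

v = 0.9954c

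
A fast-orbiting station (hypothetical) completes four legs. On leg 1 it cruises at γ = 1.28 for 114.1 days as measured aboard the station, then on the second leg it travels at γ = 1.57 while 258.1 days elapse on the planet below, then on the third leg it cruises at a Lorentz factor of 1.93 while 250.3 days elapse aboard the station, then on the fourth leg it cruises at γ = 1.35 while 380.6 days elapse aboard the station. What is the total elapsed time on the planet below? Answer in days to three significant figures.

Δt = 1400 days

Leg 1: γ = 1.28; Δt_1 = 1.280 × 114.1 = 146.0 days.
Leg 2: 258.1 days is already measured on the planet below.
Leg 3: γ = 1.93; Δt_3 = 1.930 × 250.3 = 483.1 days.
Leg 4: γ = 1.35; Δt_4 = 1.350 × 380.6 = 513.8 days.
Total: 146.0 + 258.1 + 483.1 + 513.8 days.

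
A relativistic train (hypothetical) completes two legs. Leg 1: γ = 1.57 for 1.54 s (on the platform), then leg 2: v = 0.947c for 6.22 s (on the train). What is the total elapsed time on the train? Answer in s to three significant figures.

τ = 7.20 s

Leg 1: γ = 1.57; τ_1 = 1.54/1.570 = 0.9809 s.
Leg 2: 6.22 s is already measured on the train.
Total: 0.9809 + 6.220 s.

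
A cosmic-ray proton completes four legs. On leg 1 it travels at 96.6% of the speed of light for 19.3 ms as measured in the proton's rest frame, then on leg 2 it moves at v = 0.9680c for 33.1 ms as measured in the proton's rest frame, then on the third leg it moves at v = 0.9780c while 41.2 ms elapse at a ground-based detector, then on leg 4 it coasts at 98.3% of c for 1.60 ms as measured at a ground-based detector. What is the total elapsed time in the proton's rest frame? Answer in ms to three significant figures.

Leg 1: 19.3 ms is already measured in the proton's rest frame.
Leg 2: 33.1 ms is already measured in the proton's rest frame.
Leg 3: γ = 1/√(1 − 0.9780²) = 1/√0.04352 = 4.794; τ_3 = 41.2/4.794 = 8.595 ms.
Leg 4: β = 0.983; γ = 1/√(1 − 0.983²) = 1/√0.03371 = 5.446; τ_4 = 1.60/5.446 = 0.2938 ms.
Total: 19.30 + 33.10 + 8.595 + 0.2938 ms.

τ = 61.3 ms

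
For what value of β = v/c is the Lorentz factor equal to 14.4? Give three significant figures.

β = 0.998

β = √(1 − 1/γ²) = √(1 − 1/14.4²) = √(1 − 0.004823) = √0.9952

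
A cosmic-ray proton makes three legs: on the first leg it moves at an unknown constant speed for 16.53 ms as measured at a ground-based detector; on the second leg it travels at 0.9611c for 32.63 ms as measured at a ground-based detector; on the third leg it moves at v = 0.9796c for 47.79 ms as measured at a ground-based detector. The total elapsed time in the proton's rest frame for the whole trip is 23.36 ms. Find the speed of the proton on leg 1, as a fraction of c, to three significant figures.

Leg 1: speed unknown; τ_1 = 16.53/γ_1.
Leg 2: γ = 1/√(1 − 0.9611²) = 1/√0.07629 = 3.621; τ_2 = 32.63/3.621 = 9.012 ms.
Leg 3: γ = 1/√(1 − 0.9796²) = 1/√0.04038 = 4.976; τ_3 = 47.79/4.976 = 9.604 ms.
Total proper time: τ_1 + 9.012 + 9.604 = 23.36, so τ_1 = 23.36 − 18.62 = 4.744 ms.
γ_1 = 16.53/4.744 = 3.485; β = √(1 − 1/γ²) = √0.9176.

β = 0.958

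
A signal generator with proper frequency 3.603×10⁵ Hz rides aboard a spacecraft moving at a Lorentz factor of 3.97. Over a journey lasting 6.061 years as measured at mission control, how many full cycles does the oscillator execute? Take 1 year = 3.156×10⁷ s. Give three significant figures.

N = 1.74×10¹³

γ = 3.97
The oscillator's own cycle count is N = f × τ where τ is the proper time aboard the spacecraft. τ = Δt/γ = 6.061/3.970 = 1.527 years = 4.818×10⁷ s.
N = 3.603×10⁵ × 4.818×10⁷ = 1.736×10¹³.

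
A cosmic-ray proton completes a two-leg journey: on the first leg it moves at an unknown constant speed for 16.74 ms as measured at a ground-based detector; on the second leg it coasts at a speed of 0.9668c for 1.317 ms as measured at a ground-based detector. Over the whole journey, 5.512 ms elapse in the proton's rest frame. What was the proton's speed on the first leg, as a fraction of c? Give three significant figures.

β = 0.951

Leg 1: speed unknown; τ_1 = 16.74/γ_1.
Leg 2: γ = 1/√(1 − 0.9668²) = 1/√0.06530 = 3.913; τ_2 = 1.317/3.913 = 0.3365 ms.
Total proper time: τ_1 + 0.3365 = 5.512, so τ_1 = 5.512 − 0.3365 = 5.175 ms.
γ_1 = 16.74/5.175 = 3.234; β = √(1 − 1/γ²) = √0.9044.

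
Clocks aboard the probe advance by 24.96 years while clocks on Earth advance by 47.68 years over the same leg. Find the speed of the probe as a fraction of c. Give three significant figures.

The proper time is measured aboard the probe (both events occur at the probe's location); Δt is measured on Earth. γ = Δt/τ = 47.68/24.96 = 1.910.
β = √(1 − 1/γ²) = √(1 − 0.2740) = √0.7260

v = 0.852c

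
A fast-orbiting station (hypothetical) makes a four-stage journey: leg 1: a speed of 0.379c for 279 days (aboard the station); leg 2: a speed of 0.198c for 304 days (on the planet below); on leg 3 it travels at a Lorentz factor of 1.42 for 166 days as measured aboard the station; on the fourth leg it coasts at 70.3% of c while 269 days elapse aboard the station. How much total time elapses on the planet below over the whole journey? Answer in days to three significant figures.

Leg 1: γ = 1/√(1 − 0.379²) = 1/√0.8564 = 1.081; Δt_1 = 1.081 × 279 = 301.5 days.
Leg 2: 304 days is already measured on the planet below.
Leg 3: γ = 1.42; Δt_3 = 1.420 × 166 = 235.7 days.
Leg 4: β = 0.703; γ = 1/√(1 − 0.703²) = 1/√0.5058 = 1.406; Δt_4 = 1.406 × 269 = 378.2 days.
Total: 301.5 + 304.0 + 235.7 + 378.2 days.

Δt = 1220 days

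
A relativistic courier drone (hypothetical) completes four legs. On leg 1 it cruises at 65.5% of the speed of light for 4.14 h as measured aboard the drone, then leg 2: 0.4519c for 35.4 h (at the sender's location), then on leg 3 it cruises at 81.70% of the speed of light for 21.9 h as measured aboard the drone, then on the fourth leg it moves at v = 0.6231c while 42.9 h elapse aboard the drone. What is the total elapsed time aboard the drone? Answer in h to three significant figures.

Leg 1: 4.14 h is already measured aboard the drone.
Leg 2: γ = 1/√(1 − 0.4519²) = 1/√0.7958 = 1.121; τ_2 = 35.4/1.121 = 31.58 h.
Leg 3: 21.9 h is already measured aboard the drone.
Leg 4: 42.9 h is already measured aboard the drone.
Total: 4.140 + 31.58 + 21.90 + 42.90 h.

τ = 101 h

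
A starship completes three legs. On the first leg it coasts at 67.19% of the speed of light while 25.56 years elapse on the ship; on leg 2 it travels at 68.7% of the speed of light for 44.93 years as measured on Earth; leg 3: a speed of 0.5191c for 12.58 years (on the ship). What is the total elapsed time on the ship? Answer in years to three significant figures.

τ = 70.8 years

Leg 1: 25.56 years is already measured on the ship.
Leg 2: β = 0.687; γ = 1/√(1 − 0.687²) = 1/√0.5280 = 1.376; τ_2 = 44.93/1.376 = 32.65 years.
Leg 3: 12.58 years is already measured on the ship.
Total: 25.56 + 32.65 + 12.58 years.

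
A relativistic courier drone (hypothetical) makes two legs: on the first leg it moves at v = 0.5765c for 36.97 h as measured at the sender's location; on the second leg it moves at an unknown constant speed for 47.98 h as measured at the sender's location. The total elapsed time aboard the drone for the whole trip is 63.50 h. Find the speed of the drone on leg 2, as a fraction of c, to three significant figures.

β = 0.720

Leg 1: γ = 1/√(1 − 0.5765²) = 1/√0.6676 = 1.224; τ_1 = 36.97/1.224 = 30.21 h.
Leg 2: speed unknown; τ_2 = 47.98/γ_2.
Total proper time: 30.21 + τ_2 = 63.50, so τ_2 = 63.50 − 30.21 = 33.29 h.
γ_2 = 47.98/33.29 = 1.441; β = √(1 − 1/γ²) = √0.5185.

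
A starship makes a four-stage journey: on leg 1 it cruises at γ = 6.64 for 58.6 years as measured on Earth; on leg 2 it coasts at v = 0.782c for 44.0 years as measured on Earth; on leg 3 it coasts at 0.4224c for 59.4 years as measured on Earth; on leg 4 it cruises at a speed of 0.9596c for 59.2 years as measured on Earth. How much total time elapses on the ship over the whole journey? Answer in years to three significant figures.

τ = 107 years

Leg 1: γ = 6.64; τ_1 = 58.6/6.640 = 8.825 years.
Leg 2: γ = 1/√(1 − 0.782²) = 1/√0.3885 = 1.604; τ_2 = 44.0/1.604 = 27.42 years.
Leg 3: γ = 1/√(1 − 0.4224²) = 1/√0.8216 = 1.103; τ_3 = 59.4/1.103 = 53.84 years.
Leg 4: γ = 1/√(1 − 0.9596²) = 1/√0.07917 = 3.554; τ_4 = 59.2/3.554 = 16.66 years.
Total: 8.825 + 27.42 + 53.84 + 16.66 years.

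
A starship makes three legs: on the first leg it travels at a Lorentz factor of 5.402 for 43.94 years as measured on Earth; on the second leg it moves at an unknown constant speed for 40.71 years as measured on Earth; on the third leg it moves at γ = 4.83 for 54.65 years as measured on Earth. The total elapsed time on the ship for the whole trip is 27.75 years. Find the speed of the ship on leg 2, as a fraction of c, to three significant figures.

Leg 1: γ = 5.402; τ_1 = 43.94/5.402 = 8.134 years.
Leg 2: speed unknown; τ_2 = 40.71/γ_2.
Leg 3: γ = 4.83; τ_3 = 54.65/4.830 = 11.31 years.
Total proper time: 8.134 + τ_2 + 11.31 = 27.75, so τ_2 = 27.75 − 19.45 = 8.301 years.
γ_2 = 40.71/8.301 = 4.904; β = √(1 − 1/γ²) = √0.9584.

β = 0.979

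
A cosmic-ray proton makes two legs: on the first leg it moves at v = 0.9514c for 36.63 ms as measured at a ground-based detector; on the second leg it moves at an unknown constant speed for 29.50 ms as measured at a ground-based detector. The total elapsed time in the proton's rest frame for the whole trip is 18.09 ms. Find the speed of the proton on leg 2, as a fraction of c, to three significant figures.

Leg 1: γ = 1/√(1 − 0.9514²) = 1/√0.09484 = 3.247; τ_1 = 36.63/3.247 = 11.28 ms.
Leg 2: speed unknown; τ_2 = 29.50/γ_2.
Total proper time: 11.28 + τ_2 = 18.09, so τ_2 = 18.09 − 11.28 = 6.810 ms.
γ_2 = 29.50/6.810 = 4.332; β = √(1 − 1/γ²) = √0.9467.

β = 0.973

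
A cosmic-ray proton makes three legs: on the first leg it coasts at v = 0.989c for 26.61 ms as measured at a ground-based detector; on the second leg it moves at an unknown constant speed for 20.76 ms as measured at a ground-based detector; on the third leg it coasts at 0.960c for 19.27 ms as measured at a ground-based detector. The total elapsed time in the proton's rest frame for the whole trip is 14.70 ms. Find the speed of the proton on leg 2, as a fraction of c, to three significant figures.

β = 0.966

Leg 1: γ = 1/√(1 − 0.989²) = 1/√0.02188 = 6.761; τ_1 = 26.61/6.761 = 3.936 ms.
Leg 2: speed unknown; τ_2 = 20.76/γ_2.
Leg 3: γ = 1/√(1 − 0.960²) = 25/7 ≈ 3.571; τ_3 = 19.27/3.571 = 5.396 ms.
Total proper time: 3.936 + τ_2 + 5.396 = 14.70, so τ_2 = 14.70 − 9.332 = 5.368 ms.
γ_2 = 20.76/5.368 = 3.867; β = √(1 − 1/γ²) = √0.9331.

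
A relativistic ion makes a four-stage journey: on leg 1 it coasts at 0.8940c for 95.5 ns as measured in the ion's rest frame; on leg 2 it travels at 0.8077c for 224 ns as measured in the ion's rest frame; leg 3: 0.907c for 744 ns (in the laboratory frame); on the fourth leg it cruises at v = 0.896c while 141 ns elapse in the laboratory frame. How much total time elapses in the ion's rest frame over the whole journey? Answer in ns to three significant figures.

τ = 695 ns

Leg 1: 95.5 ns is already measured in the ion's rest frame.
Leg 2: 224 ns is already measured in the ion's rest frame.
Leg 3: γ = 1/√(1 − 0.907²) = 1/√0.1774 = 2.375; τ_3 = 744/2.375 = 313.3 ns.
Leg 4: γ = 1/√(1 − 0.896²) = 1/√0.1972 = 2.252; τ_4 = 141/2.252 = 62.61 ns.
Total: 95.50 + 224.0 + 313.3 + 62.61 ns.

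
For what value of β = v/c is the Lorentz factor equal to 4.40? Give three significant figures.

β = 0.974

β = √(1 − 1/γ²) = √(1 − 1/4.40²) = √(1 − 0.05165) = √0.9483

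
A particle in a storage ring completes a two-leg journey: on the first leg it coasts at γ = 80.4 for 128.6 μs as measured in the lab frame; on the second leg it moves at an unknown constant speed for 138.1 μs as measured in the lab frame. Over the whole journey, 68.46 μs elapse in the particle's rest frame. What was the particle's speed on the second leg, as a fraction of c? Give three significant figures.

β = 0.875

Leg 1: γ = 80.4; τ_1 = 128.6/80.40 = 1.600 μs.
Leg 2: speed unknown; τ_2 = 138.1/γ_2.
Total proper time: 1.600 + τ_2 = 68.46, so τ_2 = 68.46 − 1.600 = 66.86 μs.
γ_2 = 138.1/66.86 = 2.065; β = √(1 − 1/γ²) = √0.7656.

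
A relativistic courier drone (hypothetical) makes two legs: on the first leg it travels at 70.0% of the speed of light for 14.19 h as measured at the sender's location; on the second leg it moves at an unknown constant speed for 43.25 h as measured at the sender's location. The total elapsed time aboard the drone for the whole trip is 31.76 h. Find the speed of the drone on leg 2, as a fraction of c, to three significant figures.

Leg 1: β = 0.700; γ = 1/√(1 − 0.700²) = 1/√0.5100 = 1.400; τ_1 = 14.19/1.400 = 10.13 h.
Leg 2: speed unknown; τ_2 = 43.25/γ_2.
Total proper time: 10.13 + τ_2 = 31.76, so τ_2 = 31.76 − 10.13 = 21.63 h.
γ_2 = 43.25/21.63 = 2.000; β = √(1 − 1/γ²) = √0.7500.

β = 0.866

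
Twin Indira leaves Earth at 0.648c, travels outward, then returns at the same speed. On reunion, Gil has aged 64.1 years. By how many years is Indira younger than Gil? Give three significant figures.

Δt − τ = 15.3 years

γ = 1/√(1 − 0.648²) = 1/√0.5801 = 1.313
Indira's elapsed proper time: τ = 64.1/1.313 = 48.82 years.
Age gap = Δt − τ = 64.1 − 48.82 years.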